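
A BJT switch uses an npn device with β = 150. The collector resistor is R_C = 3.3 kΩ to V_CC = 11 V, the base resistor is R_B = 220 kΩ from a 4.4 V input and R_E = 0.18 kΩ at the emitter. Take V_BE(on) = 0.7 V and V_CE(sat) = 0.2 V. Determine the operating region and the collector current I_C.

Assume active. Base-emitter loop: I_B = (V_BB − V_BE)/(R_B + (β+1)R_E) = (4.4 − 0.7)/(220 + 151×0.18) = 0.015 mA.
I_C = β·I_B = 150×0.015 = 2.25 mA.
V_CE = V_CC − I_C·R_C − I_E·R_E = 11 − 2.25×3.3 − 2.26×0.18 = 3.18 V > V_CE(sat), so the active-region assumption holds.

active; I_C ≈ 2.2 mA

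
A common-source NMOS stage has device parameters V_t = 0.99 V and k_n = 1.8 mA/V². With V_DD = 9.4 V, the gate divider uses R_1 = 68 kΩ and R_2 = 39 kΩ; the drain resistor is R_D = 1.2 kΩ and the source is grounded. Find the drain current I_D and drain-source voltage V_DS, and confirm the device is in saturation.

V_G = V_DD·R_2/(R_1+R_2) = 9.4×39/107 = 3.43 V. With the source grounded, V_GS = V_G = 3.43 V.
Assume saturation: I_D = (k_n/2)(V_GS − V_t)² = (1.8/2)×(3.43 − 0.99)² = 0.9×2.44² = 5.34 mA.
V_DS = V_DD − I_D·R_D = 9.4 − 5.34×1.2 = 2.99 V.
Saturation requires V_DS ≥ V_GS − V_t = 2.44 V; 2.99 ≥ 2.44 ✓.

I_D ≈ 5.3 mA, V_DS ≈ 3 V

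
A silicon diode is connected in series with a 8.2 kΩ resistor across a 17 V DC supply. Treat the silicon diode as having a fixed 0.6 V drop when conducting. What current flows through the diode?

I ≈ 2 mA

KVL around the loop: 17 = V_D + I·R = 0.6 + I × 8.2 kΩ.
So I = (17 − 0.6) / 8.2 kΩ = 16.4 / 8.2 = 2 mA.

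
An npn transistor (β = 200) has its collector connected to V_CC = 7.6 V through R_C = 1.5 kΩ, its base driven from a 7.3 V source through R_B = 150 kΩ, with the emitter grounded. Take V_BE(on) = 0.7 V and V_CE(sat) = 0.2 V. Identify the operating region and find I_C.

Assume active: I_B = (7.3 − 0.7)/150 = 0.044 mA, giving I_C = β·I_B = 8.8 mA.
But then V_CE = 7.6 − 8.8×1.5 = -5.6 V < V_CE(sat) = 0.2 V — impossible in the active region.
So the transistor is saturated. With V_CE = 0.2 V, I_C = (V_CC − 0.2)/R_C = 7.4/1.5 = 4.93 mA.
Check: β·I_B = 8.8 mA > I_C = 4.93 mA, confirming saturation.

saturation; I_C ≈ 4.9 mA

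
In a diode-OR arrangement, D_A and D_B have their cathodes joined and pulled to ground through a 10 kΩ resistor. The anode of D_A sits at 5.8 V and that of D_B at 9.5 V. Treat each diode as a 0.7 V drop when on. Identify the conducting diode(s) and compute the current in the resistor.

Assume both conduct. Then node N would need to be at both 5.8−0.7 = 5.1 V and 9.5−0.7 = 8.8 V, which is impossible.
Assume only D_B conducts: V_N = 9.5 − 0.7 = 8.8 V, so I_R = 8.8/10 = 0.88 mA.
Check D_A: its anode-to-cathode voltage is 5.8 − 8.8 = -3 V < 0.7 V, so it is off. The assumption is consistent.

Only D_B conducts; I_R ≈ 0.88 mA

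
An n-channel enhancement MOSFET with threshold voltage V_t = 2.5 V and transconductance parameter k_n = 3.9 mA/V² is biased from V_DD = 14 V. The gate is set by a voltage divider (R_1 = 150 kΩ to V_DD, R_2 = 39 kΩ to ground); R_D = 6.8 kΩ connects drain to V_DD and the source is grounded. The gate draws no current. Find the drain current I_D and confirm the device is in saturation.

V_G = V_DD·R_2/(R_1+R_2) = 14×39/189 = 2.89 V. With the source grounded, V_GS = V_G = 2.89 V.
Assume saturation: I_D = (k_n/2)(V_GS − V_t)² = (3.9/2)×(2.89 − 2.5)² = 1.95×0.389² = 0.295 mA.
V_DS = V_DD − I_D·R_D = 14 − 0.295×6.8 = 12 V.
Saturation requires V_DS ≥ V_GS − V_t = 0.389 V; 12 ≥ 0.389 ✓.

I_D ≈ 0.29 mA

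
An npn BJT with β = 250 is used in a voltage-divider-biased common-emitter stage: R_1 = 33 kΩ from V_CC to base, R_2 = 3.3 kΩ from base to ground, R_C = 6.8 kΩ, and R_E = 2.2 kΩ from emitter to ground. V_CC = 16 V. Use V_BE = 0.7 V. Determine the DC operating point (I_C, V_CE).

Thevenize the base divider: V_Th = V_CC·R_2/(R_1+R_2) = 16×3.3/36.3 = 1.45 V, R_Th = R_1‖R_2 = 3 kΩ.
Base-emitter loop: V_Th = I_B·R_Th + V_BE + (β+1)I_B·R_E, so I_B = (1.45 − 0.7) / (3 + 251×2.2) = 0.00136 mA.
I_C = β·I_B = 250×0.00136 = 0.34 mA, and I_E = (β+1)I_B = 0.341 mA.
V_CE = V_CC − I_C·R_C − I_E·R_E = 16 − 0.34×6.8 − 0.341×2.2 = 12.9 V.
V_CE = 12.9 V > 0.2 V confirms active-region operation.

I_C ≈ 0.34 mA, V_CE ≈ 13 V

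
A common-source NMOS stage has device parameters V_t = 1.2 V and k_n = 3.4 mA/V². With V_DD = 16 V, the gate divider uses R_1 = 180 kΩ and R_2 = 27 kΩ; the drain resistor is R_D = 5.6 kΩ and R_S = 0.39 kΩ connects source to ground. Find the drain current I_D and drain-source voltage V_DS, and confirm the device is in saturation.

V_G = V_DD·R_2/(R_1+R_2) = 16×27/207 = 2.09 V.
Assume saturation: I_D = (k_n/2)(V_GS − V_t)² with V_GS = V_G − I_D·R_S = 2.09 − 0.39·I_D.
Substituting gives 0.259·I_D² − 2.18·I_D + 1.34 = 0, with roots I_D = 0.668 or 7.75 mA.
The root I_D = 7.75 mA gives V_GS = -0.935 V ≤ V_t, so take I_D = 0.668 mA.
Then V_GS = 1.83 V and V_DS = V_DD − I_D(R_D+R_S) = 16 − 0.668×5.99 = 12 V.
Saturation requires V_DS ≥ V_GS − V_t = 0.627 V; 12 ≥ 0.627 ✓.

I_D ≈ 0.67 mA, V_DS ≈ 12 V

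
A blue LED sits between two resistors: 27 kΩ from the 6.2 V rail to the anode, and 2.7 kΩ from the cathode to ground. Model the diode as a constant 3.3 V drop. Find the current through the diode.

I ≈ 0.098 mA

The two resistors are in series with the diode, so KVL gives 6.2 = I·27 + 3.3 + I·2.7.
I = (6.2 − 3.3) / (27 + 2.7) kΩ = 2.9 / 29.7 = 0.0976 mA.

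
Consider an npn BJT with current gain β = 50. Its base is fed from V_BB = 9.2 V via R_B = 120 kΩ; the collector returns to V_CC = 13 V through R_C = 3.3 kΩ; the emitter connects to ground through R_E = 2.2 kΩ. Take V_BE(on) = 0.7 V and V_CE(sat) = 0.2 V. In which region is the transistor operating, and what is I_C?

active; I_C ≈ 1.8 mA

Assume active. Base-emitter loop: I_B = (V_BB − V_BE)/(R_B + (β+1)R_E) = (9.2 − 0.7)/(120 + 51×2.2) = 0.0366 mA.
I_C = β·I_B = 50×0.0366 = 1.83 mA.
V_CE = V_CC − I_C·R_C − I_E·R_E = 13 − 1.83×3.3 − 1.87×2.2 = 2.85 V > V_CE(sat), so the active-region assumption holds.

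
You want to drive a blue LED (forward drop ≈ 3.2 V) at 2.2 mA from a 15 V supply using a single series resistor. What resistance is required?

R ≈ 5.4 kΩ

The resistor drops V_S − V_D = 15 − 3.2 = 11.8 V at 2.2 mA.
R = 11.8 V / 2.2 mA = 5.36 kΩ.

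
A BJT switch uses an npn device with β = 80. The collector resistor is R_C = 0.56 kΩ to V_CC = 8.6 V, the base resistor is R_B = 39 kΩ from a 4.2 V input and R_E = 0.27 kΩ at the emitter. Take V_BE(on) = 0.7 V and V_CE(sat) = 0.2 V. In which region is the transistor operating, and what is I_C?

Assume active. Base-emitter loop: I_B = (V_BB − V_BE)/(R_B + (β+1)R_E) = (4.2 − 0.7)/(39 + 81×0.27) = 0.0575 mA.
I_C = β·I_B = 80×0.0575 = 4.6 mA.
V_CE = V_CC − I_C·R_C − I_E·R_E = 8.6 − 4.6×0.56 − 4.66×0.27 = 4.77 V > V_CE(sat), so the active-region assumption holds.

active; I_C ≈ 4.6 mA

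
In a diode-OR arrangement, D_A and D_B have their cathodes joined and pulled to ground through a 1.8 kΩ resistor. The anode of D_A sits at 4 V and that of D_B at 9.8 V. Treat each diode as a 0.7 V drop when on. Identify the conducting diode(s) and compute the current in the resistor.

Only D_B conducts; I_R ≈ 5.1 mA

Assume both conduct. Then node N would need to be at both 4−0.7 = 3.3 V and 9.8−0.7 = 9.1 V, which is impossible.
Assume only D_B conducts: V_N = 9.8 − 0.7 = 9.1 V, so I_R = 9.1/1.8 = 5.06 mA.
Check D_A: its anode-to-cathode voltage is 4 − 9.1 = -5.1 V < 0.7 V, so it is off. The assumption is consistent.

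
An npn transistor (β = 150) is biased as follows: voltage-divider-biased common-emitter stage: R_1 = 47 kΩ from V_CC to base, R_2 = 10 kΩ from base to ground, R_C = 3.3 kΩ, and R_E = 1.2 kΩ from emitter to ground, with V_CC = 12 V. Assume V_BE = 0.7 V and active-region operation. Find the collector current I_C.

Thevenize the base divider: V_Th = V_CC·R_2/(R_1+R_2) = 12×10/57 = 2.11 V, R_Th = R_1‖R_2 = 8.25 kΩ.
Base-emitter loop: V_Th = I_B·R_Th + V_BE + (β+1)I_B·R_E, so I_B = (2.11 − 0.7) / (8.25 + 151×1.2) = 0.00742 mA.
I_C = β·I_B = 150×0.00742 = 1.11 mA, and I_E = (β+1)I_B = 1.12 mA.
V_CE = V_CC − I_C·R_C − I_E·R_E = 12 − 1.11×3.3 − 1.12×1.2 = 6.98 V.
V_CE = 6.98 V > 0.2 V confirms active-region operation.

I_C ≈ 1.1 mA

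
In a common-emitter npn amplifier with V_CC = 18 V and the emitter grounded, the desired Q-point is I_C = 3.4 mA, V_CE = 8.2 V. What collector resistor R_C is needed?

Collector loop: V_CC = I_C·R_C + V_CE.
R_C = (V_CC − V_CE)/I_C = (18 − 8.2)/3.4 = 2.88 kΩ.

R_C ≈ 2.9 kΩ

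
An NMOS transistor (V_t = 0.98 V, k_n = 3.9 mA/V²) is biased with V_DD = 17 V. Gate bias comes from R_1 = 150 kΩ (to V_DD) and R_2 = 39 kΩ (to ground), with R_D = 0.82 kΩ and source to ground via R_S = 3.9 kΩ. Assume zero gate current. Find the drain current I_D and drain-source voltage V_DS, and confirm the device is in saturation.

I_D ≈ 0.52 mA, V_DS ≈ 15 V

V_G = V_DD·R_2/(R_1+R_2) = 17×39/189 = 3.51 V.
Assume saturation: I_D = (k_n/2)(V_GS − V_t)² with V_GS = V_G − I_D·R_S = 3.51 − 3.9·I_D.
Substituting gives 29.7·I_D² − 39.4·I_D + 12.5 = 0, with roots I_D = 0.516 or 0.814 mA.
The root I_D = 0.814 mA gives V_GS = 0.334 V ≤ V_t, so take I_D = 0.516 mA.
Then V_GS = 1.49 V and V_DS = V_DD − I_D(R_D+R_S) = 17 − 0.516×4.72 = 14.6 V.
Saturation requires V_DS ≥ V_GS − V_t = 0.515 V; 14.6 ≥ 0.515 ✓.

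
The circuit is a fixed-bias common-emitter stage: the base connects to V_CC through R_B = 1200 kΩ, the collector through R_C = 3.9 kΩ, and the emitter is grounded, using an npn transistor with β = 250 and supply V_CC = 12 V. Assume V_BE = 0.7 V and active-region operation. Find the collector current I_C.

Base loop: V_CC = I_B·R_B + V_BE, so I_B = (12 − 0.7)/1200 kΩ = 0.00942 mA.
In the active region I_C = β·I_B = 250 × 0.00942 = 2.35 mA.
Collector loop: V_CE = V_CC − I_C·R_C = 12 − 2.35×3.9 = 2.82 V.
Since V_CE = 2.82 V > V_CE(sat) ≈ 0.2 V, the transistor is in the active region as assumed.

I_C ≈ 2.4 mA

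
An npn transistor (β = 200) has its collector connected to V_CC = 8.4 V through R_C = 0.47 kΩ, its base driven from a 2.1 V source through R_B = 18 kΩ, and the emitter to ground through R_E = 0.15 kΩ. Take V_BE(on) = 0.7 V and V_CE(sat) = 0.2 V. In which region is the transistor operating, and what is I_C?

active; I_C ≈ 5.8 mA

Assume active. Base-emitter loop: I_B = (V_BB − V_BE)/(R_B + (β+1)R_E) = (2.1 − 0.7)/(18 + 201×0.15) = 0.0291 mA.
I_C = β·I_B = 200×0.0291 = 5.82 mA.
V_CE = V_CC − I_C·R_C − I_E·R_E = 8.4 − 5.82×0.47 − 5.84×0.15 = 4.79 V > V_CE(sat), so the active-region assumption holds.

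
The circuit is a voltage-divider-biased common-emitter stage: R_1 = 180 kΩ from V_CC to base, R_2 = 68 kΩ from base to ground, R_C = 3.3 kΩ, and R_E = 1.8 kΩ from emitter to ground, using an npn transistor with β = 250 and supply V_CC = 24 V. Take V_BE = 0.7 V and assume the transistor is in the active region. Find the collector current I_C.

I_C ≈ 2.9 mA

Thevenize the base divider: V_Th = V_CC·R_2/(R_1+R_2) = 24×68/248 = 6.58 V, R_Th = R_1‖R_2 = 49.4 kΩ.
Base-emitter loop: V_Th = I_B·R_Th + V_BE + (β+1)I_B·R_E, so I_B = (6.58 − 0.7) / (49.4 + 251×1.8) = 0.0117 mA.
I_C = β·I_B = 250×0.0117 = 2.93 mA, and I_E = (β+1)I_B = 2.95 mA.
V_CE = V_CC − I_C·R_C − I_E·R_E = 24 − 2.93×3.3 − 2.95×1.8 = 9.02 V.
V_CE = 9.02 V > 0.2 V confirms active-region operation.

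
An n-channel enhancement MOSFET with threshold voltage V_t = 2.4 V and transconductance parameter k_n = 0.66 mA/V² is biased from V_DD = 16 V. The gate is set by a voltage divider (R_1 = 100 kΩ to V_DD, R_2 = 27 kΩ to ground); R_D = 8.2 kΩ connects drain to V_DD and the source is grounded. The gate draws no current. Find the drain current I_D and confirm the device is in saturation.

V_G = V_DD·R_2/(R_1+R_2) = 16×27/127 = 3.4 V. With the source grounded, V_GS = V_G = 3.4 V.
Assume saturation: I_D = (k_n/2)(V_GS − V_t)² = (0.66/2)×(3.4 − 2.4)² = 0.33×1² = 0.331 mA.
V_DS = V_DD − I_D·R_D = 16 − 0.331×8.2 = 13.3 V.
Saturation requires V_DS ≥ V_GS − V_t = 1 V; 13.3 ≥ 1 ✓.

I_D ≈ 0.33 mA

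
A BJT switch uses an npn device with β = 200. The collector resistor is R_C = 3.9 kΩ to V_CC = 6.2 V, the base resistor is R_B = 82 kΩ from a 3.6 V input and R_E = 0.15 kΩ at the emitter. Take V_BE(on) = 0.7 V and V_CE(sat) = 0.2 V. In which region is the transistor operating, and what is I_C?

Assume active: I_B = (3.6 − 0.7)/(82 + 201×0.15) = 0.0259 mA, I_C = β·I_B = 5.17 mA.
Then V_CE = 6.2 − 5.17×3.9 − 5.2×0.15 = -14.7 V < 0.2 V — the active assumption fails.
Re-solve with V_CE = 0.2 V. KCL at the emitter: V_E/R_E = (V_BB−0.7−V_E)/R_B + (V_CC−0.2−V_E)/R_C, giving V_E = 0.227 V.
I_C = (V_CC − 0.2 − V_E)/R_C = (6 − 0.227)/3.9 = 1.48 mA.
Check: I_B = (2.9 − 0.227)/82 = 0.0326 mA, and β·I_B = 6.52 mA > I_C, confirming saturation.

saturation; I_C ≈ 1.5 mA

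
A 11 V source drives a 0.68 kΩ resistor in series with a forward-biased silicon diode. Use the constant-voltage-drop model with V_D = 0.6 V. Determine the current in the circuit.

I ≈ 15 mA

KVL around the loop: 11 = V_D + I·R = 0.6 + I × 0.68 kΩ.
So I = (11 − 0.6) / 0.68 kΩ = 10.4 / 0.68 = 15.3 mA.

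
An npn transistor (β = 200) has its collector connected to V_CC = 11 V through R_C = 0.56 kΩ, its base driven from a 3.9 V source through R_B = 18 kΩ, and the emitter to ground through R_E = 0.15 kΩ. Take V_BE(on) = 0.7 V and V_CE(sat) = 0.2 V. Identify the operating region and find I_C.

active; I_C ≈ 13 mA

Assume active. Base-emitter loop: I_B = (V_BB − V_BE)/(R_B + (β+1)R_E) = (3.9 − 0.7)/(18 + 201×0.15) = 0.0665 mA.
I_C = β·I_B = 200×0.0665 = 13.3 mA.
V_CE = V_CC − I_C·R_C − I_E·R_E = 11 − 13.3×0.56 − 13.4×0.15 = 1.55 V > V_CE(sat), so the active-region assumption holds.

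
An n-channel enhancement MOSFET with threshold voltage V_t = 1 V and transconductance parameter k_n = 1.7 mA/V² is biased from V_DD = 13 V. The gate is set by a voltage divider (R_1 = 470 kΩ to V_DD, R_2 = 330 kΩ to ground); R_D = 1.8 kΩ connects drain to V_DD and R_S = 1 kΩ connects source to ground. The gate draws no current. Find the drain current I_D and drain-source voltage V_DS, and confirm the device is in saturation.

I_D ≈ 2.6 mA, V_DS ≈ 5.7 V

V_G = V_DD·R_2/(R_1+R_2) = 13×330/800 = 5.36 V.
Assume saturation: I_D = (k_n/2)(V_GS − V_t)² with V_GS = V_G − I_D·R_S = 5.36 − 1·I_D.
Substituting gives 0.85·I_D² − 8.42·I_D + 16.2 = 0, with roots I_D = 2.61 or 7.29 mA.
The root I_D = 7.29 mA gives V_GS = -1.93 V ≤ V_t, so take I_D = 2.61 mA.
Then V_GS = 2.75 V and V_DS = V_DD − I_D(R_D+R_S) = 13 − 2.61×2.8 = 5.69 V.
Saturation requires V_DS ≥ V_GS − V_t = 1.75 V; 5.69 ≥ 1.75 ✓.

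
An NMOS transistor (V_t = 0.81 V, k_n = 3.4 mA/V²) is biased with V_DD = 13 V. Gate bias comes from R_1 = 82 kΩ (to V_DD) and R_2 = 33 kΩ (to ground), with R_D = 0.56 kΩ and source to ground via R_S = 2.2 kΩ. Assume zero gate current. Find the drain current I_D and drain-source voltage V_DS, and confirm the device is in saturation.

V_G = V_DD·R_2/(R_1+R_2) = 13×33/115 = 3.73 V.
Assume saturation: I_D = (k_n/2)(V_GS − V_t)² with V_GS = V_G − I_D·R_S = 3.73 − 2.2·I_D.
Substituting gives 8.23·I_D² − 22.8·I_D + 14.5 = 0, with roots I_D = 0.982 or 1.79 mA.
The root I_D = 1.79 mA gives V_GS = -0.217 V ≤ V_t, so take I_D = 0.982 mA.
Then V_GS = 1.57 V and V_DS = V_DD − I_D(R_D+R_S) = 13 − 0.982×2.76 = 10.3 V.
Saturation requires V_DS ≥ V_GS − V_t = 0.76 V; 10.3 ≥ 0.76 ✓.

I_D ≈ 0.98 mA, V_DS ≈ 10 V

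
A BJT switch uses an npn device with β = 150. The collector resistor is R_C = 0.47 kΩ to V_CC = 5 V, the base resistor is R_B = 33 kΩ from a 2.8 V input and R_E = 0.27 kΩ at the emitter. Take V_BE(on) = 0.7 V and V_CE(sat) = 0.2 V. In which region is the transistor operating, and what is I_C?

Assume active. Base-emitter loop: I_B = (V_BB − V_BE)/(R_B + (β+1)R_E) = (2.8 − 0.7)/(33 + 151×0.27) = 0.0285 mA.
I_C = β·I_B = 150×0.0285 = 4.27 mA.
V_CE = V_CC − I_C·R_C − I_E·R_E = 5 − 4.27×0.47 − 4.3×0.27 = 1.83 V > V_CE(sat), so the active-region assumption holds.

active; I_C ≈ 4.3 mA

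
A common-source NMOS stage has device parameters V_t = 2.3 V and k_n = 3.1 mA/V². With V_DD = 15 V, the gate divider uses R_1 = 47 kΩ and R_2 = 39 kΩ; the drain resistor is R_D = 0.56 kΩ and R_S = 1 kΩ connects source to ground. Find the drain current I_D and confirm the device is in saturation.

V_G = V_DD·R_2/(R_1+R_2) = 15×39/86 = 6.8 V.
Assume saturation: I_D = (k_n/2)(V_GS − V_t)² with V_GS = V_G − I_D·R_S = 6.8 − 1·I_D.
Substituting gives 1.55·I_D² − 15·I_D + 31.4 = 0, with roots I_D = 3.09 or 6.56 mA.
The root I_D = 6.56 mA gives V_GS = 0.243 V ≤ V_t, so take I_D = 3.09 mA.
Then V_GS = 3.71 V and V_DS = V_DD − I_D(R_D+R_S) = 15 − 3.09×1.56 = 10.2 V.
Saturation requires V_DS ≥ V_GS − V_t = 1.41 V; 10.2 ≥ 1.41 ✓.

I_D ≈ 3.1 mA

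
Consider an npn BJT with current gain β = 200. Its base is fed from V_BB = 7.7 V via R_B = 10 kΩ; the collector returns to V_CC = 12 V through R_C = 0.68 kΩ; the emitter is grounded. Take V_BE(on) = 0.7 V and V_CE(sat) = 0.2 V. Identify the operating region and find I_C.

Assume active: I_B = (7.7 − 0.7)/10 = 0.7 mA, giving I_C = β·I_B = 140 mA.
But then V_CE = 12 − 140×0.68 = -83.2 V < V_CE(sat) = 0.2 V — impossible in the active region.
So the transistor is saturated. With V_CE = 0.2 V, I_C = (V_CC − 0.2)/R_C = 11.8/0.68 = 17.4 mA.
Check: β·I_B = 140 mA > I_C = 17.4 mA, confirming saturation.

saturation; I_C ≈ 17 mA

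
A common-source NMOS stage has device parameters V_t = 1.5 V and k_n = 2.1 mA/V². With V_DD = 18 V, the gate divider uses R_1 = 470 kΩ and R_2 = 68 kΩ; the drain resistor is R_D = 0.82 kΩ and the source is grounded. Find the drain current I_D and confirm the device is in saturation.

V_G = V_DD·R_2/(R_1+R_2) = 18×68/538 = 2.28 V. With the source grounded, V_GS = V_G = 2.28 V.
Assume saturation: I_D = (k_n/2)(V_GS − V_t)² = (2.1/2)×(2.28 − 1.5)² = 1.05×0.775² = 0.631 mA.
V_DS = V_DD − I_D·R_D = 18 − 0.631×0.82 = 17.5 V.
Saturation requires V_DS ≥ V_GS − V_t = 0.775 V; 17.5 ≥ 0.775 ✓.

I_D ≈ 0.63 mA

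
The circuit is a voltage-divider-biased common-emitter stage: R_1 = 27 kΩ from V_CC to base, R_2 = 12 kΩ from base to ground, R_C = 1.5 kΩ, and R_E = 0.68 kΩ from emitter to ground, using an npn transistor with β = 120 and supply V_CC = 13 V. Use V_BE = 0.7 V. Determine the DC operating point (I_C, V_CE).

I_C ≈ 4.4 mA, V_CE ≈ 3.4 V

Thevenize the base divider: V_Th = V_CC·R_2/(R_1+R_2) = 13×12/39 = 4 V, R_Th = R_1‖R_2 = 8.31 kΩ.
Base-emitter loop: V_Th = I_B·R_Th + V_BE + (β+1)I_B·R_E, so I_B = (4 − 0.7) / (8.31 + 121×0.68) = 0.0364 mA.
I_C = β·I_B = 120×0.0364 = 4.37 mA, and I_E = (β+1)I_B = 4.41 mA.
V_CE = V_CC − I_C·R_C − I_E·R_E = 13 − 4.37×1.5 − 4.41×0.68 = 3.45 V.
V_CE = 3.45 V > 0.2 V confirms active-region operation.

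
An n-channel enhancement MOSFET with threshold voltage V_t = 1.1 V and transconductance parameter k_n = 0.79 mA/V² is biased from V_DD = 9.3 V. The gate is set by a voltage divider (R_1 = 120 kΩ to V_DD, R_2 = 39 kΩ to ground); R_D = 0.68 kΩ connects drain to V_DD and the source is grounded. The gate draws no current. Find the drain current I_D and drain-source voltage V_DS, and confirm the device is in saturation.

V_G = V_DD·R_2/(R_1+R_2) = 9.3×39/159 = 2.28 V. With the source grounded, V_GS = V_G = 2.28 V.
Assume saturation: I_D = (k_n/2)(V_GS − V_t)² = (0.79/2)×(2.28 − 1.1)² = 0.395×1.18² = 0.551 mA.
V_DS = V_DD − I_D·R_D = 9.3 − 0.551×0.68 = 8.93 V.
Saturation requires V_DS ≥ V_GS − V_t = 1.18 V; 8.93 ≥ 1.18 ✓.

I_D ≈ 0.55 mA, V_DS ≈ 8.9 V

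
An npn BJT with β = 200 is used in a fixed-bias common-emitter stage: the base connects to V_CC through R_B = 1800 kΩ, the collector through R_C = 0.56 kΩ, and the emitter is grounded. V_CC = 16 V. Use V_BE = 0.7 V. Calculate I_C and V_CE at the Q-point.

Base loop: V_CC = I_B·R_B + V_BE, so I_B = (16 − 0.7)/1800 kΩ = 0.0085 mA.
In the active region I_C = β·I_B = 200 × 0.0085 = 1.7 mA.
Collector loop: V_CE = V_CC − I_C·R_C = 16 − 1.7×0.56 = 15 V.
Since V_CE = 15 V > V_CE(sat) ≈ 0.2 V, the transistor is in the active region as assumed.

I_C ≈ 1.7 mA, V_CE ≈ 15 V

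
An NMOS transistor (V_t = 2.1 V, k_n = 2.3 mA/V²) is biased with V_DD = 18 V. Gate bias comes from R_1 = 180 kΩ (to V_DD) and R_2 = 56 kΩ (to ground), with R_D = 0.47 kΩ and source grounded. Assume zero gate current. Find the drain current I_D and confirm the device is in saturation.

V_G = V_DD·R_2/(R_1+R_2) = 18×56/236 = 4.27 V. With the source grounded, V_GS = V_G = 4.27 V.
Assume saturation: I_D = (k_n/2)(V_GS − V_t)² = (2.3/2)×(4.27 − 2.1)² = 1.15×2.17² = 5.42 mA.
V_DS = V_DD − I_D·R_D = 18 − 5.42×0.47 = 15.5 V.
Saturation requires V_DS ≥ V_GS − V_t = 2.17 V; 15.5 ≥ 2.17 ✓.

I_D ≈ 5.4 mA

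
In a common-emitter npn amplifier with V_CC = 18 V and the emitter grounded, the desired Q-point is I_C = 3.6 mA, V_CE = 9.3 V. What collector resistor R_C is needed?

Collector loop: V_CC = I_C·R_C + V_CE.
R_C = (V_CC − V_CE)/I_C = (18 − 9.3)/3.6 = 2.42 kΩ.

R_C ≈ 2.4 kΩ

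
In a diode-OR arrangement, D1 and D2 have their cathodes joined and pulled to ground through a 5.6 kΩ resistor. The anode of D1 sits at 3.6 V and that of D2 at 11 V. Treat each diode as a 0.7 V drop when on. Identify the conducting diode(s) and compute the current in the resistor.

Only D2 conducts; I_R ≈ 1.8 mA

Assume both conduct. Then node N would need to be at both 3.6−0.7 = 2.9 V and 11−0.7 = 10.3 V, which is impossible.
Assume only D2 conducts: V_N = 11 − 0.7 = 10.3 V, so I_R = 10.3/5.6 = 1.84 mA.
Check D1: its anode-to-cathode voltage is 3.6 − 10.3 = -6.7 V < 0.7 V, so it is off. The assumption is consistent.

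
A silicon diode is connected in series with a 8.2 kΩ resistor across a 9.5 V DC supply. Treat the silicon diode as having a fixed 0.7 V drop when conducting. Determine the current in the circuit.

KVL around the loop: 9.5 = V_D + I·R = 0.7 + I × 8.2 kΩ.
So I = (9.5 − 0.7) / 8.2 kΩ = 8.8 / 8.2 = 1.07 mA.

I ≈ 1.1 mA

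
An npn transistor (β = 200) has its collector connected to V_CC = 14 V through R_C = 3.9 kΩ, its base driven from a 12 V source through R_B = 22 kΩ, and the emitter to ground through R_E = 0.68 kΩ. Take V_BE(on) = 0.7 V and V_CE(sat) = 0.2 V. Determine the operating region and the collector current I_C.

Assume active: I_B = (12 − 0.7)/(22 + 201×0.68) = 0.0712 mA, I_C = β·I_B = 14.2 mA.
Then V_CE = 14 − 14.2×3.9 − 14.3×0.68 = -51.3 V < 0.2 V — the active assumption fails.
Re-solve with V_CE = 0.2 V. KCL at the emitter: V_E/R_E = (V_BB−0.7−V_E)/R_B + (V_CC−0.2−V_E)/R_C, giving V_E = 2.29 V.
I_C = (V_CC − 0.2 − V_E)/R_C = (13.8 − 2.29)/3.9 = 2.95 mA.
Check: I_B = (11.3 − 2.29)/22 = 0.41 mA, and β·I_B = 81.9 mA > I_C, confirming saturation.

saturation; I_C ≈ 3 mA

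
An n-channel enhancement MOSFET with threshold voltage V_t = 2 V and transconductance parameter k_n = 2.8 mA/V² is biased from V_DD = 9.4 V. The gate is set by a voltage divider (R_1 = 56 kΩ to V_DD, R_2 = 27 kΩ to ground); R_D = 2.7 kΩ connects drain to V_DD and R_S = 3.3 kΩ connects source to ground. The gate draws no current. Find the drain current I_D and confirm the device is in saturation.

I_D ≈ 0.2 mA

V_G = V_DD·R_2/(R_1+R_2) = 9.4×27/83 = 3.06 V.
Assume saturation: I_D = (k_n/2)(V_GS − V_t)² with V_GS = V_G − I_D·R_S = 3.06 − 3.3·I_D.
Substituting gives 15.2·I_D² − 10.8·I_D + 1.57 = 0, with roots I_D = 0.205 or 0.502 mA.
The root I_D = 0.502 mA gives V_GS = 1.4 V ≤ V_t, so take I_D = 0.205 mA.
Then V_GS = 2.38 V and V_DS = V_DD − I_D(R_D+R_S) = 9.4 − 0.205×6 = 8.17 V.
Saturation requires V_DS ≥ V_GS − V_t = 0.382 V; 8.17 ≥ 0.382 ✓.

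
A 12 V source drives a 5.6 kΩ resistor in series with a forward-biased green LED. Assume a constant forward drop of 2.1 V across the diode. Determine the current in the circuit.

I ≈ 1.8 mA

KVL around the loop: 12 = V_D + I·R = 2.1 + I × 5.6 kΩ.
So I = (12 − 2.1) / 5.6 kΩ = 9.9 / 5.6 = 1.77 mA.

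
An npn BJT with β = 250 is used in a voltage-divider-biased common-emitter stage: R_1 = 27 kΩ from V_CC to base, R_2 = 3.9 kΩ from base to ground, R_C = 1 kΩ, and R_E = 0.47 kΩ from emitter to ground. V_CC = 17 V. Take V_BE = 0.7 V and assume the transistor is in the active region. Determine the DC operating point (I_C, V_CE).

I_C ≈ 3 mA, V_CE ≈ 13 V

Thevenize the base divider: V_Th = V_CC·R_2/(R_1+R_2) = 17×3.9/30.9 = 2.15 V, R_Th = R_1‖R_2 = 3.41 kΩ.
Base-emitter loop: V_Th = I_B·R_Th + V_BE + (β+1)I_B·R_E, so I_B = (2.15 − 0.7) / (3.41 + 251×0.47) = 0.0119 mA.
I_C = β·I_B = 250×0.0119 = 2.98 mA, and I_E = (β+1)I_B = 2.99 mA.
V_CE = V_CC − I_C·R_C − I_E·R_E = 17 − 2.98×1 − 2.99×0.47 = 12.6 V.
V_CE = 12.6 V > 0.2 V confirms active-region operation.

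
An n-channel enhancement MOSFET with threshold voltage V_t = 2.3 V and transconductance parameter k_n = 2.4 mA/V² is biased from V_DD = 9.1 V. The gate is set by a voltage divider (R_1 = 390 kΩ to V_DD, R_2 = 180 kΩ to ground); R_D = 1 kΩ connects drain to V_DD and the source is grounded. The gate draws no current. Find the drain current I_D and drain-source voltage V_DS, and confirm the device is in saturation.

I_D ≈ 0.39 mA, V_DS ≈ 8.7 V

V_G = V_DD·R_2/(R_1+R_2) = 9.1×180/570 = 2.87 V. With the source grounded, V_GS = V_G = 2.87 V.
Assume saturation: I_D = (k_n/2)(V_GS − V_t)² = (2.4/2)×(2.87 − 2.3)² = 1.2×0.574² = 0.395 mA.
V_DS = V_DD − I_D·R_D = 9.1 − 0.395×1 = 8.71 V.
Saturation requires V_DS ≥ V_GS − V_t = 0.574 V; 8.71 ≥ 0.574 ✓.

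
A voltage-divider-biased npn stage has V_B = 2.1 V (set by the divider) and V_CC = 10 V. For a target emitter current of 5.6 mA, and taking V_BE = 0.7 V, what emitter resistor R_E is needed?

R_E ≈ 0.25 kΩ

V_E = V_B − V_BE = 2.1 − 0.7 = 1.4 V.
R_E = V_E / I_E = 1.4 / 5.6 = 0.25 kΩ.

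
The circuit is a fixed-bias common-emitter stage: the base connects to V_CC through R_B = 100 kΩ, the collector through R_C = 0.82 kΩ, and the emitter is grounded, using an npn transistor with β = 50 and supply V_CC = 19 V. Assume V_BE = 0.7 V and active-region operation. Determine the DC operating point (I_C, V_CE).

Base loop: V_CC = I_B·R_B + V_BE, so I_B = (19 − 0.7)/100 kΩ = 0.183 mA.
In the active region I_C = β·I_B = 50 × 0.183 = 9.15 mA.
Collector loop: V_CE = V_CC − I_C·R_C = 19 − 9.15×0.82 = 11.5 V.
Since V_CE = 11.5 V > V_CE(sat) ≈ 0.2 V, the transistor is in the active region as assumed.

I_C ≈ 9.2 mA, V_CE ≈ 11 V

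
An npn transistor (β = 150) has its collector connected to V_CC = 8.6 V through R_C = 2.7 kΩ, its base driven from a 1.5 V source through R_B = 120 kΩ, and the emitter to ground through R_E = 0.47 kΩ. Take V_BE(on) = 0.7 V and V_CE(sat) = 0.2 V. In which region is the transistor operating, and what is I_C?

active; I_C ≈ 0.63 mA

Assume active. Base-emitter loop: I_B = (V_BB − V_BE)/(R_B + (β+1)R_E) = (1.5 − 0.7)/(120 + 151×0.47) = 0.00419 mA.
I_C = β·I_B = 150×0.00419 = 0.628 mA.
V_CE = V_CC − I_C·R_C − I_E·R_E = 8.6 − 0.628×2.7 − 0.633×0.47 = 6.61 V > V_CE(sat), so the active-region assumption holds.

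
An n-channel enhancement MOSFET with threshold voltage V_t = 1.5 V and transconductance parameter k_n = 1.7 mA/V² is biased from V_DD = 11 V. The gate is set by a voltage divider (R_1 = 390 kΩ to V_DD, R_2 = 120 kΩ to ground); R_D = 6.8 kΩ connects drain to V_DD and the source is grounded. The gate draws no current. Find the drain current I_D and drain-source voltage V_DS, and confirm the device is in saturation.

I_D ≈ 1 mA, V_DS ≈ 4.2 V

V_G = V_DD·R_2/(R_1+R_2) = 11×120/510 = 2.59 V. With the source grounded, V_GS = V_G = 2.59 V.
Assume saturation: I_D = (k_n/2)(V_GS − V_t)² = (1.7/2)×(2.59 − 1.5)² = 0.85×1.09² = 1.01 mA.
V_DS = V_DD − I_D·R_D = 11 − 1.01×6.8 = 4.15 V.
Saturation requires V_DS ≥ V_GS − V_t = 1.09 V; 4.15 ≥ 1.09 ✓.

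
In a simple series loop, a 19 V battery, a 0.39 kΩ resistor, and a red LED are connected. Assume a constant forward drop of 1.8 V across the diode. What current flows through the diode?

KVL around the loop: 19 = V_D + I·R = 1.8 + I × 0.39 kΩ.
So I = (19 − 1.8) / 0.39 kΩ = 17.2 / 0.39 = 44.1 mA.

I ≈ 44 mA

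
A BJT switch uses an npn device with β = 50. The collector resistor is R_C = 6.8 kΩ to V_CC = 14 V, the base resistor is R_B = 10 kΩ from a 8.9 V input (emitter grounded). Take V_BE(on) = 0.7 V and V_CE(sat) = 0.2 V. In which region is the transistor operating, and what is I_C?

Assume active: I_B = (8.9 − 0.7)/10 = 0.82 mA, giving I_C = β·I_B = 41 mA.
But then V_CE = 14 − 41×6.8 = -265 V < V_CE(sat) = 0.2 V — impossible in the active region.
So the transistor is saturated. With V_CE = 0.2 V, I_C = (V_CC − 0.2)/R_C = 13.8/6.8 = 2.03 mA.
Check: β·I_B = 41 mA > I_C = 2.03 mA, confirming saturation.

saturation; I_C ≈ 2 mA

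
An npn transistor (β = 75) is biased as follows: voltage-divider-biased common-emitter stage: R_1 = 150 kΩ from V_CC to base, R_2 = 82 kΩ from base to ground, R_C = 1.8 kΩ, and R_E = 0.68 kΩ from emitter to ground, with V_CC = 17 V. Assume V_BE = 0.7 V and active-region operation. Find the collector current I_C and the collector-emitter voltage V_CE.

Thevenize the base divider: V_Th = V_CC·R_2/(R_1+R_2) = 17×82/232 = 6.01 V, R_Th = R_1‖R_2 = 53 kΩ.
Base-emitter loop: V_Th = I_B·R_Th + V_BE + (β+1)I_B·R_E, so I_B = (6.01 − 0.7) / (53 + 76×0.68) = 0.0507 mA.
I_C = β·I_B = 75×0.0507 = 3.8 mA, and I_E = (β+1)I_B = 3.85 mA.
V_CE = V_CC − I_C·R_C − I_E·R_E = 17 − 3.8×1.8 − 3.85×0.68 = 7.53 V.
V_CE = 7.53 V > 0.2 V confirms active-region operation.

I_C ≈ 3.8 mA, V_CE ≈ 7.5 V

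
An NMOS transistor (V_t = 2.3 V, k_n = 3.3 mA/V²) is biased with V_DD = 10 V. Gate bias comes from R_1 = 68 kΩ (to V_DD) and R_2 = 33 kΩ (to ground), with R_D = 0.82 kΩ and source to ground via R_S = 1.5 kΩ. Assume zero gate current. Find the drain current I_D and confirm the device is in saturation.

V_G = V_DD·R_2/(R_1+R_2) = 10×33/101 = 3.27 V.
Assume saturation: I_D = (k_n/2)(V_GS − V_t)² with V_GS = V_G − I_D·R_S = 3.27 − 1.5·I_D.
Substituting gives 3.71·I_D² − 5.79·I_D + 1.54 = 0, with roots I_D = 0.342 or 1.22 mA.
The root I_D = 1.22 mA gives V_GS = 1.44 V ≤ V_t, so take I_D = 0.342 mA.
Then V_GS = 2.75 V and V_DS = V_DD − I_D(R_D+R_S) = 10 − 0.342×2.32 = 9.21 V.
Saturation requires V_DS ≥ V_GS − V_t = 0.455 V; 9.21 ≥ 0.455 ✓.

I_D ≈ 0.34 mA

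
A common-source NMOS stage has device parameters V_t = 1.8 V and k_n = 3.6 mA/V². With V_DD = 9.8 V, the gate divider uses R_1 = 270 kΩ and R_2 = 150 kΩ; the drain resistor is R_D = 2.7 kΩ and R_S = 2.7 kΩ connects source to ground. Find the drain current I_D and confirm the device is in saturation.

V_G = V_DD·R_2/(R_1+R_2) = 9.8×150/420 = 3.5 V.
Assume saturation: I_D = (k_n/2)(V_GS − V_t)² with V_GS = V_G − I_D·R_S = 3.5 − 2.7·I_D.
Substituting gives 13.1·I_D² − 17.5·I_D + 5.2 = 0, with roots I_D = 0.445 or 0.89 mA.
The root I_D = 0.89 mA gives V_GS = 1.1 V ≤ V_t, so take I_D = 0.445 mA.
Then V_GS = 2.3 V and V_DS = V_DD − I_D(R_D+R_S) = 9.8 − 0.445×5.4 = 7.39 V.
Saturation requires V_DS ≥ V_GS − V_t = 0.497 V; 7.39 ≥ 0.497 ✓.

I_D ≈ 0.45 mA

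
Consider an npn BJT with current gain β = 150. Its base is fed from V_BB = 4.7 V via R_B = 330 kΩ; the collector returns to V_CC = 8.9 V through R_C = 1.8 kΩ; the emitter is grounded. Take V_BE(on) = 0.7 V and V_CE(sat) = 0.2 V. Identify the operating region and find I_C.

active; I_C ≈ 1.8 mA

Assume active. Base-emitter loop: I_B = (V_BB − V_BE)/R_B = (4.7 − 0.7)/330 = 0.0121 mA.
I_C = β·I_B = 150×0.0121 = 1.82 mA.
V_CE = V_CC − I_C·R_C = 8.9 − 1.82×1.8 = 5.63 V > V_CE(sat), so the active-region assumption holds.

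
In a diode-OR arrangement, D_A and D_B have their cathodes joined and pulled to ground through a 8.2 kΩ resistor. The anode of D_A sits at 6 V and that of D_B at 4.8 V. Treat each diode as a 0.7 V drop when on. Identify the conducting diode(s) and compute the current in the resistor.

Assume both conduct. Then node N would need to be at both 6−0.7 = 5.3 V and 4.8−0.7 = 4.1 V, which is impossible.
Assume only D_A conducts: V_N = 6 − 0.7 = 5.3 V, so I_R = 5.3/8.2 = 0.646 mA.
Check D_B: its anode-to-cathode voltage is 4.8 − 5.3 = -0.5 V < 0.7 V, so it is off. The assumption is consistent.

Only D_A conducts; I_R ≈ 0.65 mA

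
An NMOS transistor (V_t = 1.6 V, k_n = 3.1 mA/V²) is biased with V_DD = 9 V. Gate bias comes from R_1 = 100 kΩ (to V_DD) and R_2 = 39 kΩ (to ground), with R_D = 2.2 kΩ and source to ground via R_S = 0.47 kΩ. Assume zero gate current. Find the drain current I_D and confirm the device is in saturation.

I_D ≈ 0.62 mA

V_G = V_DD·R_2/(R_1+R_2) = 9×39/139 = 2.53 V.
Assume saturation: I_D = (k_n/2)(V_GS − V_t)² with V_GS = V_G − I_D·R_S = 2.53 − 0.47·I_D.
Substituting gives 0.342·I_D² − 2.35·I_D + 1.33 = 0, with roots I_D = 0.621 or 6.24 mA.
The root I_D = 6.24 mA gives V_GS = -0.406 V ≤ V_t, so take I_D = 0.621 mA.
Then V_GS = 2.23 V and V_DS = V_DD − I_D(R_D+R_S) = 9 − 0.621×2.67 = 7.34 V.
Saturation requires V_DS ≥ V_GS − V_t = 0.633 V; 7.34 ≥ 0.633 ✓.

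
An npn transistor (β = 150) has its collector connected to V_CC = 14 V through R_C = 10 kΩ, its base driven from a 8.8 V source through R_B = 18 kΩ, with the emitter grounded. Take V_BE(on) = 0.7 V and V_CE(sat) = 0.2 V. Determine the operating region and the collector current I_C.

saturation; I_C ≈ 1.4 mA

Assume active: I_B = (8.8 − 0.7)/18 = 0.45 mA, giving I_C = β·I_B = 67.5 mA.
But then V_CE = 14 − 67.5×10 = -661 V < V_CE(sat) = 0.2 V — impossible in the active region.
So the transistor is saturated. With V_CE = 0.2 V, I_C = (V_CC − 0.2)/R_C = 13.8/10 = 1.38 mA.
Check: β·I_B = 67.5 mA > I_C = 1.38 mA, confirming saturation.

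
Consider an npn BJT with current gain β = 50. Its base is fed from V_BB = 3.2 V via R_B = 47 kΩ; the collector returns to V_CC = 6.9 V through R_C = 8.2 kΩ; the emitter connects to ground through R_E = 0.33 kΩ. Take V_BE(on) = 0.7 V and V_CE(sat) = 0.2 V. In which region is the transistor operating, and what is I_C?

Assume active: I_B = (3.2 − 0.7)/(47 + 51×0.33) = 0.0392 mA, I_C = β·I_B = 1.96 mA.
Then V_CE = 6.9 − 1.96×8.2 − 2×0.33 = -9.82 V < 0.2 V — the active assumption fails.
Re-solve with V_CE = 0.2 V. KCL at the emitter: V_E/R_E = (V_BB−0.7−V_E)/R_B + (V_CC−0.2−V_E)/R_C, giving V_E = 0.274 V.
I_C = (V_CC − 0.2 − V_E)/R_C = (6.7 − 0.274)/8.2 = 0.784 mA.
Check: I_B = (2.5 − 0.274)/47 = 0.0474 mA, and β·I_B = 2.37 mA > I_C, confirming saturation.

saturation; I_C ≈ 0.78 mA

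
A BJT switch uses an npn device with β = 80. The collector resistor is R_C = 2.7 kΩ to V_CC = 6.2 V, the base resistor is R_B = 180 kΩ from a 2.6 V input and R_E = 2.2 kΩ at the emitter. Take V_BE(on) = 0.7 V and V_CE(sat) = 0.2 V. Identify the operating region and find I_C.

Assume active. Base-emitter loop: I_B = (V_BB − V_BE)/(R_B + (β+1)R_E) = (2.6 − 0.7)/(180 + 81×2.2) = 0.0053 mA.
I_C = β·I_B = 80×0.0053 = 0.424 mA.
V_CE = V_CC − I_C·R_C − I_E·R_E = 6.2 − 0.424×2.7 − 0.43×2.2 = 4.11 V > V_CE(sat), so the active-region assumption holds.

active; I_C ≈ 0.42 mA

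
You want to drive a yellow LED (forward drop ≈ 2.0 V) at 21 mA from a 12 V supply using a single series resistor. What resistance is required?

R ≈ 0.48 kΩ

The resistor drops V_S − V_D = 12 − 2.0 = 10 V at 21 mA.
R = 10 V / 21 mA = 0.476 kΩ.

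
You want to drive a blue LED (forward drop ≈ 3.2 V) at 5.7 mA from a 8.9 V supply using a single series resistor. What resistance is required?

The resistor drops V_S − V_D = 8.9 − 3.2 = 5.7 V at 5.7 mA.
R = 5.7 V / 5.7 mA = 1 kΩ.

R ≈ 1 kΩ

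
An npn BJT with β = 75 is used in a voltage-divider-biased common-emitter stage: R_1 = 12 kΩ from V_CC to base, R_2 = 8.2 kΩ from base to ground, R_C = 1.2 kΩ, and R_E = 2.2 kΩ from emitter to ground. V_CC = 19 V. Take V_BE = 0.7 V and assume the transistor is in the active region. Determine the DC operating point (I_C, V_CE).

Thevenize the base divider: V_Th = V_CC·R_2/(R_1+R_2) = 19×8.2/20.2 = 7.71 V, R_Th = R_1‖R_2 = 4.87 kΩ.
Base-emitter loop: V_Th = I_B·R_Th + V_BE + (β+1)I_B·R_E, so I_B = (7.71 − 0.7) / (4.87 + 76×2.2) = 0.0408 mA.
I_C = β·I_B = 75×0.0408 = 3.06 mA, and I_E = (β+1)I_B = 3.1 mA.
V_CE = V_CC − I_C·R_C − I_E·R_E = 19 − 3.06×1.2 − 3.1×2.2 = 8.52 V.
V_CE = 8.52 V > 0.2 V confirms active-region operation.

I_C ≈ 3.1 mA, V_CE ≈ 8.5 V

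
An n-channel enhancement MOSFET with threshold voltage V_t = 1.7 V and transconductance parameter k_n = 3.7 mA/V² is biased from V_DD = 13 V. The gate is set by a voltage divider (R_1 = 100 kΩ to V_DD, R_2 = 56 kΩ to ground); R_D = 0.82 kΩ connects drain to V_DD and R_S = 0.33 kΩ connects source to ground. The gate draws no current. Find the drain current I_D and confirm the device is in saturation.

I_D ≈ 4.3 mA

V_G = V_DD·R_2/(R_1+R_2) = 13×56/156 = 4.67 V.
Assume saturation: I_D = (k_n/2)(V_GS − V_t)² with V_GS = V_G − I_D·R_S = 4.67 − 0.33·I_D.
Substituting gives 0.201·I_D² − 4.62·I_D + 16.3 = 0, with roots I_D = 4.35 or 18.6 mA.
The root I_D = 18.6 mA gives V_GS = -1.47 V ≤ V_t, so take I_D = 4.35 mA.
Then V_GS = 3.23 V and V_DS = V_DD − I_D(R_D+R_S) = 13 − 4.35×1.15 = 8 V.
Saturation requires V_DS ≥ V_GS − V_t = 1.53 V; 8 ≥ 1.53 ✓.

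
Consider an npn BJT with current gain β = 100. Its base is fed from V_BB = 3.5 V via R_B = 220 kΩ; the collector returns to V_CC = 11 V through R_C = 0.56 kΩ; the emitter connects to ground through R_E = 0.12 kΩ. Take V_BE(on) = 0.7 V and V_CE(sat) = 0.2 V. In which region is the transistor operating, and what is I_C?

Assume active. Base-emitter loop: I_B = (V_BB − V_BE)/(R_B + (β+1)R_E) = (3.5 − 0.7)/(220 + 101×0.12) = 0.0121 mA.
I_C = β·I_B = 100×0.0121 = 1.21 mA.
V_CE = V_CC − I_C·R_C − I_E·R_E = 11 − 1.21×0.56 − 1.22×0.12 = 10.2 V > V_CE(sat), so the active-region assumption holds.

active; I_C ≈ 1.2 mA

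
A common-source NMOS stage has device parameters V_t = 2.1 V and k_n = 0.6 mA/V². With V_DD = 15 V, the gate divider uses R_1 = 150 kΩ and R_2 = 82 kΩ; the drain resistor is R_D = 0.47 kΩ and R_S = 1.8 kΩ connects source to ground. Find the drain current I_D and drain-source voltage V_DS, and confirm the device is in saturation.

V_G = V_DD·R_2/(R_1+R_2) = 15×82/232 = 5.3 V.
Assume saturation: I_D = (k_n/2)(V_GS − V_t)² with V_GS = V_G − I_D·R_S = 5.3 − 1.8·I_D.
Substituting gives 0.972·I_D² − 4.46·I_D + 3.08 = 0, with roots I_D = 0.846 or 3.74 mA.
The root I_D = 3.74 mA gives V_GS = -1.43 V ≤ V_t, so take I_D = 0.846 mA.
Then V_GS = 3.78 V and V_DS = V_DD − I_D(R_D+R_S) = 15 − 0.846×2.27 = 13.1 V.
Saturation requires V_DS ≥ V_GS − V_t = 1.68 V; 13.1 ≥ 1.68 ✓.

I_D ≈ 0.85 mA, V_DS ≈ 13 V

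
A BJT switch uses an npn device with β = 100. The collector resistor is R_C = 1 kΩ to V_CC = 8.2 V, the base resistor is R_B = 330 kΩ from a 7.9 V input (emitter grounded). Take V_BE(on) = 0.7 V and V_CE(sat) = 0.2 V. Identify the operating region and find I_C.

active; I_C ≈ 2.2 mA

Assume active. Base-emitter loop: I_B = (V_BB − V_BE)/R_B = (7.9 − 0.7)/330 = 0.0218 mA.
I_C = β·I_B = 100×0.0218 = 2.18 mA.
V_CE = V_CC − I_C·R_C = 8.2 − 2.18×1 = 6.02 V > V_CE(sat), so the active-region assumption holds.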